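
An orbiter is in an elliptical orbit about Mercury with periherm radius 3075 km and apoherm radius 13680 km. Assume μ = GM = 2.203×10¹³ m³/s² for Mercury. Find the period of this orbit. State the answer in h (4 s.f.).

Semi-major axis a = (r_p + r_a)/2 = (3075.0 + 13680)/2 = 8377.5 km = 8.378×10⁶ m.
By Kepler's third law T = 2π√(a³/μ) = 2π × 5.166×10³ = 3.246×10⁴ s.
= 9.017 h.

T ≈ 9.017 h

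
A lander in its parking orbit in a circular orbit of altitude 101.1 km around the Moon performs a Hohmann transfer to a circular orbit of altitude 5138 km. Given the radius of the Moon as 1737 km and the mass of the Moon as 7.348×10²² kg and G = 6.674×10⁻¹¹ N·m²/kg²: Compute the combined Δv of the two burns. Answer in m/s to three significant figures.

Δv_total ≈ 714 m/s

μ = GM = 6.674×10⁻¹¹ × 7.348×10²² = 4.904×10¹² m³/s².
r₁ = 1737 + 101.1 = 1838.1 km = 1.8381×10⁶ m.
r₂ = 1737 + 5138 = 6875.0 km = 6.8750×10⁶ m.
Transfer ellipse a_t = (r₁ + r₂)/2 = 4.357×10⁶ m.
At r₁: circular v_c1 = √(μ/r₁) = 1633 m/s; transfer-perilune v_p = √[μ(2/r₁ − 1/a_t)] = 2052 m/s.
Δv₁ = v_p − v_c1 = 418.5 m/s.
At r₂: circular v_c2 = √(μ/r₂) = 844.6 m/s; transfer-apolune v_a = √[μ(2/r₂ − 1/a_t)] = 548.6 m/s.
Δv₂ = v_c2 − v_a = 296.0 m/s.
Total Δv = Δv₁ + Δv₂ = 714.5 m/s.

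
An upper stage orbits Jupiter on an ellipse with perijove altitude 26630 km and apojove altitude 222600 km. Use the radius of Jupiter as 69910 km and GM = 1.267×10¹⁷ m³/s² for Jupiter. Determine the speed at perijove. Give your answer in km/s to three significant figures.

r_p = 69910 + 26630 = 96540 km = 9.6540×10⁷ m.
r_a = 69910 + 222600 = 292510 km = 2.9251×10⁸ m.
Semi-major axis a = (r_p + r_a)/2 = 1.9452×10⁵ km = 1.945×10⁸ m.
Vis-viva: v² = μ(2/r − 1/a) = 1.267×10¹⁷ × (2.072×10⁻⁸ − 5.141×10⁻⁹) = 1.973×10⁹ m²/s².
v = 44420 m/s = 44.42 km/s.

v ≈ 44.4 km/s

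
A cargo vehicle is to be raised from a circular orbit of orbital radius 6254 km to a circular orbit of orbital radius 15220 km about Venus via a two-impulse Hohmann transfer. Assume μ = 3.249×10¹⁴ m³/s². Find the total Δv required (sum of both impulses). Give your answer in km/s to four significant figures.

r₁ = 6254 km = 6.254×10⁶ m.
r₂ = 15220 km = 1.522×10⁷ m.
Transfer ellipse a_t = (r₁ + r₂)/2 = 1.074×10⁷ m.
At r₁: circular v_c1 = √(μ/r₁) = 7208 m/s; transfer-periapsis v_p = √[μ(2/r₁ − 1/a_t)] = 8581 m/s.
Δv₁ = v_p − v_c1 = 1374 m/s.
At r₂: circular v_c2 = √(μ/r₂) = 4620 m/s; transfer-apoapsis v_a = √[μ(2/r₂ − 1/a_t)] = 3526 m/s.
Δv₂ = v_c2 − v_a = 1094 m/s.
Total Δv = Δv₁ + Δv₂ = 2468 m/s = 2.468 km/s.

Δv_total ≈ 2.468 km/s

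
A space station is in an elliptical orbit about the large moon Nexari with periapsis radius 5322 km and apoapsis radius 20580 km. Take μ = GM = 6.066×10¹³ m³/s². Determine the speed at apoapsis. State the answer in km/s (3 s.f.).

v ≈ 1.10 km/s

Semi-major axis a = (r_p + r_a)/2 = 12951 km = 1.295×10⁷ m.
Vis-viva: v² = μ(2/r − 1/a) = 6.066×10¹³ × (9.718×10⁻⁸ − 7.721×10⁻⁸) = 1.211×10⁶ m²/s².
v = 1101 m/s = 1.101 km/s.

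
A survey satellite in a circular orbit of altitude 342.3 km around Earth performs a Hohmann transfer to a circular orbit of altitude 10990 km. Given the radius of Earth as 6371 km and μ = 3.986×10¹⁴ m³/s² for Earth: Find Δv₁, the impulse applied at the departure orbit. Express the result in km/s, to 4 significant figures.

Δv ≈ 1.548 km/s

r₁ = 6371 + 342.3 = 6713.3 km = 6.7133×10⁶ m.
r₂ = 6371 + 10990 = 17361 km = 1.7361×10⁷ m.
Transfer ellipse a_t = (r₁ + r₂)/2 = 1.204×10⁷ m.
At r₁: circular v_c1 = √(μ/r₁) = 7705 m/s; transfer-perigee v_p = √[μ(2/r₁ − 1/a_t)] = 9254 m/s.
Δv₁ = v_p − v_c1 = 1548 m/s.
= 1.548 km/s.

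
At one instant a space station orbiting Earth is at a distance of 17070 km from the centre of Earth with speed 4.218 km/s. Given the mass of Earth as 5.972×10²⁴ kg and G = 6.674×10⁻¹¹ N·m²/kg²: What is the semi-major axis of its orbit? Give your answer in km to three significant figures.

a ≈ 13800 km

μ = GM = 6.674×10⁻¹¹ × 5.972×10²⁴ = 3.986×10¹⁴ m³/s².
r = 1.707×10⁷ m.
Vis-viva rearranged: 1/a = 2/r − v²/μ = 1.172×10⁻⁷ − 4.464×10⁻⁸ = 7.253×10⁻⁸ m⁻¹.
a = 1.379×10⁷ m = 13788 km.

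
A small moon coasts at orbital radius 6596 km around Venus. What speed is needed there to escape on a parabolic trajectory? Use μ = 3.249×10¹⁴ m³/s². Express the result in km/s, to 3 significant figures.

r = 6596 km = 6.596×10⁶ m.
Escape speed v_esc = √(2μ/r) = √(2 × 3.249×10¹⁴ / 6.596×10⁶) = √(9.851×10⁷) = 9925 m/s.
= 9.925 km/s.

v_esc ≈ 9.93 km/s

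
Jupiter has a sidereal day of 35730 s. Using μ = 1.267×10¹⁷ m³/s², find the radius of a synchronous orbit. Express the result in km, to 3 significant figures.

A synchronous orbit has period T, so by Kepler's third law a = (μT²/4π²)^(1/3).
μT²/4π² = 1.267×10¹⁷ × (3.573×10⁴)² / 39.48 = 4.097×10²⁴ m³.
a = 1.600×10⁸ m = 1.6002×10⁵ km.

r_sync ≈ 1.60×10⁵ km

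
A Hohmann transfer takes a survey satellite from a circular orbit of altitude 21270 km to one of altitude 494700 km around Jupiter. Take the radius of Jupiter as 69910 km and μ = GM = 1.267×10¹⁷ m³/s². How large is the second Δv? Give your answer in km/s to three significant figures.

Δv ≈ 7.08 km/s

r₁ = 69910 + 21270 = 91180 km = 9.1180×10⁷ m.
r₂ = 69910 + 494700 = 564610 km = 5.6461×10⁸ m.
Transfer ellipse a_t = (r₁ + r₂)/2 = 3.279×10⁸ m.
At r₁: circular v_c1 = √(μ/r₁) = 37280 m/s; transfer-perijove v_p = √[μ(2/r₁ − 1/a_t)] = 48920 m/s.
At r₂: circular v_c2 = √(μ/r₂) = 14980 m/s; transfer-apojove v_a = √[μ(2/r₂ − 1/a_t)] = 7899 m/s.
Δv₂ = v_c2 − v_a = 7081 m/s.
= 7.081 km/s.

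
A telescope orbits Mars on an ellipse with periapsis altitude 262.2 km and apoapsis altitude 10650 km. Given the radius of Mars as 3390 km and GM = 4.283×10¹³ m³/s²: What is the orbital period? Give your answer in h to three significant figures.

T ≈ 7.02 h

r_p = 3390 + 262.2 = 3652.2 km = 3.6522×10⁶ m.
r_a = 3390 + 10650 = 14040 km = 1.4040×10⁷ m.
Semi-major axis a = (r_p + r_a)/2 = (3652.2 + 14040)/2 = 8846.1 km = 8.846×10⁶ m.
By Kepler's third law T = 2π√(a³/μ) = 2π × 4.020×10³ = 2.526×10⁴ s.
= 7.017 h.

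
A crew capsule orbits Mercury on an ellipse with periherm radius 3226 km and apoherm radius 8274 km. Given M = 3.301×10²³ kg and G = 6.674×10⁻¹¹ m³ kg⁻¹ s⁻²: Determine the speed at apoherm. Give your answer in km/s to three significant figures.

μ = GM = 6.674×10⁻¹¹ × 3.301×10²³ = 2.203×10¹³ m³/s².
Semi-major axis a = (r_p + r_a)/2 = 5750.0 km = 5.750×10⁶ m.
Vis-viva: v² = μ(2/r − 1/a) = 2.203×10¹³ × (2.417×10⁻⁷ − 1.739×10⁻⁷) = 1.494×10⁶ m²/s².
v = 1222 m/s = 1.222 km/s.

v ≈ 1.22 km/s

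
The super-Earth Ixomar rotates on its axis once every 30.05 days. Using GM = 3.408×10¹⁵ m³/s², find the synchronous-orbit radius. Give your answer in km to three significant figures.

r_sync ≈ 8.35×10⁵ km

T = 30.05 days = 2.596×10⁶ s.
A synchronous orbit has period T, so by Kepler's third law a = (μT²/4π²)^(1/3).
μT²/4π² = 3.408×10¹⁵ × (2.596×10⁶)² / 39.48 = 5.819×10²⁶ m³.
a = 8.349×10⁸ m = 8.3487×10⁵ km.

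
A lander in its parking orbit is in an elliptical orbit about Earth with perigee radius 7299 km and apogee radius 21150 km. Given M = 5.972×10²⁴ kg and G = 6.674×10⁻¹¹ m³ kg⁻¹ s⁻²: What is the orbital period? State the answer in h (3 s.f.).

μ = GM = 6.674×10⁻¹¹ × 5.972×10²⁴ = 3.986×10¹⁴ m³/s².
Semi-major axis a = (r_p + r_a)/2 = (7299.0 + 21150)/2 = 14224 km = 1.422×10⁷ m.
By Kepler's third law T = 2π√(a³/μ) = 2π × 2.687×10³ = 1.688×10⁴ s.
= 4.690 h.

T ≈ 4.69 h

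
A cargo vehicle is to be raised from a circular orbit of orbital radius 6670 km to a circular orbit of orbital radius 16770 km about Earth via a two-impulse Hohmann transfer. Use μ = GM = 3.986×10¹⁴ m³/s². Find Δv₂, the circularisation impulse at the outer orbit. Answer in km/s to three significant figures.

r₁ = 6670 km = 6.670×10⁶ m.
r₂ = 16770 km = 1.677×10⁷ m.
Transfer ellipse a_t = (r₁ + r₂)/2 = 1.172×10⁷ m.
At r₁: circular v_c1 = √(μ/r₁) = 7730 m/s; transfer-perigee v_p = √[μ(2/r₁ − 1/a_t)] = 9247 m/s.
At r₂: circular v_c2 = √(μ/r₂) = 4875 m/s; transfer-apogee v_a = √[μ(2/r₂ − 1/a_t)] = 3678 m/s.
Δv₂ = v_c2 − v_a = 1197 m/s.
= 1.197 km/s.

Δv ≈ 1.20 km/s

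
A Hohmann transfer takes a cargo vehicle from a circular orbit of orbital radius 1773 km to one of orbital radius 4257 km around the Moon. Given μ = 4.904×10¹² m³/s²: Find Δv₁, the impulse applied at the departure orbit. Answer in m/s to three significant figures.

Δv ≈ 313 m/s

r₁ = 1773 km = 1.773×10⁶ m.
r₂ = 4257 km = 4.257×10⁶ m.
Transfer ellipse a_t = (r₁ + r₂)/2 = 3.015×10⁶ m.
At r₁: circular v_c1 = √(μ/r₁) = 1663 m/s; transfer-perilune v_p = √[μ(2/r₁ − 1/a_t)] = 1976 m/s.
Δv₁ = v_p − v_c1 = 313.1 m/s.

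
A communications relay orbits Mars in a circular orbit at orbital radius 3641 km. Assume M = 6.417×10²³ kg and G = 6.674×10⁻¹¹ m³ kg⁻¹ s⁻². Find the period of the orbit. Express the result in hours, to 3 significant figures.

μ = GM = 6.674×10⁻¹¹ × 6.417×10²³ = 4.283×10¹³ m³/s².
r = 3641 km = 3.641×10⁶ m.
Kepler's third law: T = 2π√(r³/μ) = 2π√((3.641×10⁶)³ / 4.283×10¹³).
r³/μ = 1.127×10⁶ s², so T = 2π × 1.062×10³ = 6.670×10³ s.
Converting: 6.670×10³ s ÷ 3600 = 1.853 hours.

T ≈ 1.85 hours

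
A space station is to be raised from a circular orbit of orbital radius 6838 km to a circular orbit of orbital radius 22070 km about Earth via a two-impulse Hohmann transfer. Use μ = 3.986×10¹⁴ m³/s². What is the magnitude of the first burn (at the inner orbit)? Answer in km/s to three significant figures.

Δv ≈ 1.80 km/s

r₁ = 6838 km = 6.838×10⁶ m.
r₂ = 22070 km = 2.207×10⁷ m.
Transfer ellipse a_t = (r₁ + r₂)/2 = 1.445×10⁷ m.
At r₁: circular v_c1 = √(μ/r₁) = 7635 m/s; transfer-perigee v_p = √[μ(2/r₁ − 1/a_t)] = 9434 m/s.
Δv₁ = v_p − v_c1 = 1799 m/s.
= 1.799 km/s.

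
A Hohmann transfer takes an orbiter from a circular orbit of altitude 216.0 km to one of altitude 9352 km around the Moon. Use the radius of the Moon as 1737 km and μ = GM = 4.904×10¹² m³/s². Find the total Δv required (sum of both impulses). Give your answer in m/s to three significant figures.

Δv_total ≈ 783 m/s

r₁ = 1737 + 216.0 = 1953.0 km = 1.9530×10⁶ m.
r₂ = 1737 + 9352 = 11089 km = 1.1089×10⁷ m.
Transfer ellipse a_t = (r₁ + r₂)/2 = 6.521×10⁶ m.
At r₁: circular v_c1 = √(μ/r₁) = 1585 m/s; transfer-perilune v_p = √[μ(2/r₁ − 1/a_t)] = 2066 m/s.
Δv₁ = v_p − v_c1 = 481.8 m/s.
At r₂: circular v_c2 = √(μ/r₂) = 665.0 m/s; transfer-apolune v_a = √[μ(2/r₂ − 1/a_t)] = 363.9 m/s.
Δv₂ = v_c2 − v_a = 301.1 m/s.
Total Δv = Δv₁ + Δv₂ = 782.9 m/s.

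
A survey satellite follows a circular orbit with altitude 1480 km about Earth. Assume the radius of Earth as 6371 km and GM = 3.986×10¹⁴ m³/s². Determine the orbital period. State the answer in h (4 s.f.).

T ≈ 1.923 h

r = 6371 + 1480 = 7851.0 km = 7.8510×10⁶ m.
Kepler's third law: T = 2π√(r³/μ) = 2π√((7.851×10⁶)³ / 3.986×10¹⁴).
r³/μ = 1.214×10⁶ s², so T = 2π × 1.102×10³ = 6.923×10³ s.
Converting: 6.923×10³ s ÷ 3600 = 1.923 h.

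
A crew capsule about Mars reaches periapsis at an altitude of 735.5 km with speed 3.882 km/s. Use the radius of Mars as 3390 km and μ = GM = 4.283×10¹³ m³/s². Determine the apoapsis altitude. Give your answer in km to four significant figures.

r_p = 3390 + 735.5 = 4125.5 km = 4.126×10⁶ m.
Specific energy ε = v²/2 − μ/r = -2.847×10⁶ J/kg, so a = −μ/(2ε) = 7.522×10⁶ m.
The apsides satisfy r_p + r_a = 2a, so the apoapsis radius is 2a − r_p = 1.092×10⁷ m = 10919 km.
Apoapsis altitude = 10919 − 3390 = 7529.4 km.

apoapsis altitude ≈ 7529 km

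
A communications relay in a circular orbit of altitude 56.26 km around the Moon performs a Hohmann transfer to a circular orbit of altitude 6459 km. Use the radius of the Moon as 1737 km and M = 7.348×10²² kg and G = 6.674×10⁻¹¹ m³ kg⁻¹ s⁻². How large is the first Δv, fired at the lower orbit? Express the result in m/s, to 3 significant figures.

μ = GM = 6.674×10⁻¹¹ × 7.348×10²² = 4.904×10¹² m³/s².
r₁ = 1737 + 56.26 = 1793.3 km = 1.7933×10⁶ m.
r₂ = 1737 + 6459 = 8196.0 km = 8.1960×10⁶ m.
Transfer ellipse a_t = (r₁ + r₂)/2 = 4.995×10⁶ m.
At r₁: circular v_c1 = √(μ/r₁) = 1654 m/s; transfer-perilune v_p = √[μ(2/r₁ − 1/a_t)] = 2118 m/s.
Δv₁ = v_p − v_c1 = 464.7 m/s.

Δv ≈ 465 m/s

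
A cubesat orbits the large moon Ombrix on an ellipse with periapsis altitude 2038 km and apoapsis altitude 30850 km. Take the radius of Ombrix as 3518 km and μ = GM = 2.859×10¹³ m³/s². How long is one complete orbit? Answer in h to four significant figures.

T ≈ 29.11 h

r_p = 3518 + 2038 = 5556.0 km = 5.5560×10⁶ m.
r_a = 3518 + 30850 = 34368 km = 3.4368×10⁷ m.
Semi-major axis a = (r_p + r_a)/2 = (5556.0 + 34368)/2 = 19962 km = 1.996×10⁷ m.
By Kepler's third law T = 2π√(a³/μ) = 2π × 1.668×10⁴ = 1.048×10⁵ s.
= 29.11 h.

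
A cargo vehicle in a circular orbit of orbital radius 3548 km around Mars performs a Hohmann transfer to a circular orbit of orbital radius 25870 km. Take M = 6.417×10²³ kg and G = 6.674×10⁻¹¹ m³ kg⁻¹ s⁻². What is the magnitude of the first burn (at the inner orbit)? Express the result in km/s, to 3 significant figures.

μ = GM = 6.674×10⁻¹¹ × 6.417×10²³ = 4.283×10¹³ m³/s².
r₁ = 3548 km = 3.548×10⁶ m.
r₂ = 25870 km = 2.587×10⁷ m.
Transfer ellipse a_t = (r₁ + r₂)/2 = 1.471×10⁷ m.
At r₁: circular v_c1 = √(μ/r₁) = 3474 m/s; transfer-periapsis v_p = √[μ(2/r₁ − 1/a_t)] = 4608 m/s.
Δv₁ = v_p − v_c1 = 1133 m/s.
= 1.133 km/s.

Δv ≈ 1.13 km/s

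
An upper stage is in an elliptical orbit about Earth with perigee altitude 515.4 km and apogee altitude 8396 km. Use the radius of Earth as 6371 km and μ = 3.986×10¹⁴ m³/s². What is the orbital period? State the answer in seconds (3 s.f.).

T ≈ 11200 seconds

r_p = 6371 + 515.4 = 6886.4 km = 6.8864×10⁶ m.
r_a = 6371 + 8396 = 14767 km = 1.4767×10⁷ m.
Semi-major axis a = (r_p + r_a)/2 = (6886.4 + 14767)/2 = 10827 km = 1.083×10⁷ m.
By Kepler's third law T = 2π√(a³/μ) = 2π × 1.784×10³ = 1.121×10⁴ s.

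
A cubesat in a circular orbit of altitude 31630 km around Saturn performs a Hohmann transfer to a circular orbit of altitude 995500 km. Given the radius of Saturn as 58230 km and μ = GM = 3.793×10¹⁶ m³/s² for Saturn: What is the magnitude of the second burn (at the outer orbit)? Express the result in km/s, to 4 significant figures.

r₁ = 58230 + 31630 = 89860 km = 8.9860×10⁷ m.
r₂ = 58230 + 995500 = 1053700 km = 1.0537×10⁹ m.
Transfer ellipse a_t = (r₁ + r₂)/2 = 5.718×10⁸ m.
At r₁: circular v_c1 = √(μ/r₁) = 20550 m/s; transfer-perikrone v_p = √[μ(2/r₁ − 1/a_t)] = 27890 m/s.
At r₂: circular v_c2 = √(μ/r₂) = 6000 m/s; transfer-apokrone v_a = √[μ(2/r₂ − 1/a_t)] = 2378 m/s.
Δv₂ = v_c2 − v_a = 3621 m/s.
= 3.621 km/s.

Δv ≈ 3.621 km/s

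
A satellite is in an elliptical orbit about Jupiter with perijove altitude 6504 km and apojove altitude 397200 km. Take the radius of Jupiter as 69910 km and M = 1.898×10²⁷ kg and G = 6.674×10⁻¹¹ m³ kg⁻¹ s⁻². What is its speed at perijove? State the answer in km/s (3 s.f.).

v ≈ 53.4 km/s

μ = GM = 6.674×10⁻¹¹ × 1.898×10²⁷ = 1.267×10¹⁷ m³/s².
r_p = 69910 + 6504 = 76414 km = 7.6414×10⁷ m.
r_a = 69910 + 397200 = 467110 km = 4.6711×10⁸ m.
Semi-major axis a = (r_p + r_a)/2 = 2.7176×10⁵ km = 2.718×10⁸ m.
Vis-viva: v² = μ(2/r − 1/a) = 1.267×10¹⁷ × (2.617×10⁻⁸ − 3.680×10⁻⁹) = 2.849×10⁹ m²/s².
v = 53380 m/s = 53.38 km/s.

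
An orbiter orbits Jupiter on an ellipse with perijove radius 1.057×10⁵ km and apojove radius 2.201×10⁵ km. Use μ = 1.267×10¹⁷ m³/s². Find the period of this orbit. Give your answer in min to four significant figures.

Semi-major axis a = (r_p + r_a)/2 = (1.0570×10⁵ + 2.2010×10⁵)/2 = 1.6290×10⁵ km = 1.629×10⁸ m.
By Kepler's third law T = 2π√(a³/μ) = 2π × 5.841×10³ = 3.670×10⁴ s.
= 611.7 min.

T ≈ 611.7 min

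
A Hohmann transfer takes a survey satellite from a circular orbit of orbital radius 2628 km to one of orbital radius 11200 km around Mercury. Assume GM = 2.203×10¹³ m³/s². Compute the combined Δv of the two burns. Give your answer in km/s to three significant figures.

r₁ = 2628 km = 2.628×10⁶ m.
r₂ = 11200 km = 1.120×10⁷ m.
Transfer ellipse a_t = (r₁ + r₂)/2 = 6.914×10⁶ m.
At r₁: circular v_c1 = √(μ/r₁) = 2895 m/s; transfer-periherm v_p = √[μ(2/r₁ − 1/a_t)] = 3685 m/s.
Δv₁ = v_p − v_c1 = 789.7 m/s.
At r₂: circular v_c2 = √(μ/r₂) = 1402 m/s; transfer-apoherm v_a = √[μ(2/r₂ − 1/a_t)] = 864.7 m/s.
Δv₂ = v_c2 − v_a = 537.8 m/s.
Total Δv = Δv₁ + Δv₂ = 1328 m/s = 1.328 km/s.

Δv_total ≈ 1.33 km/s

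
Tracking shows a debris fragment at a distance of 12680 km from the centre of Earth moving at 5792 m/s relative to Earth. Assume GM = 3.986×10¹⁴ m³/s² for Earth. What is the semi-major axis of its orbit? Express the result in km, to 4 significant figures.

a ≈ 13590 km

r = 1.268×10⁷ m.
Specific orbital energy ε = v²/2 − μ/r = (5792)²/2 − 3.986×10¹⁴/1.268×10⁷ = -1.466×10⁷ J/kg.
Since ε = −μ/(2a), a = −μ/(2ε) = 1.359×10⁷ m = 13593 km.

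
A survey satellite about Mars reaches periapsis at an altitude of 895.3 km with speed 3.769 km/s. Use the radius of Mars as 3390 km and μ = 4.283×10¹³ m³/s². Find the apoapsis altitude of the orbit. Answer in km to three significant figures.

apoapsis altitude ≈ 7130 km

r_p = 3390 + 895.3 = 4285.3 km = 4.285×10⁶ m.
Specific energy ε = v²/2 − μ/r = -2.892×10⁶ J/kg, so a = −μ/(2ε) = 7.405×10⁶ m.
The apsides satisfy r_p + r_a = 2a, so the apoapsis radius is 2a − r_p = 1.052×10⁷ m = 10525 km.
Apoapsis altitude = 10525 − 3390 = 7134.8 km.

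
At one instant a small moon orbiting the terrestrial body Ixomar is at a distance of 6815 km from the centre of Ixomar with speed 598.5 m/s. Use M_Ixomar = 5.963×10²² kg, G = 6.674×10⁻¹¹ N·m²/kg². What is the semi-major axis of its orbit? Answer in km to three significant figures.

a ≈ 4910 km

μ = GM = 6.674×10⁻¹¹ × 5.963×10²² = 3.980×10¹² m³/s².
r = 6.815×10⁶ m.
Specific orbital energy ε = v²/2 − μ/r = (598.5)²/2 − 3.980×10¹²/6.815×10⁶ = -4.049×10⁵ J/kg.
Since ε = −μ/(2a), a = −μ/(2ε) = 4.915×10⁶ m = 4914.9 km.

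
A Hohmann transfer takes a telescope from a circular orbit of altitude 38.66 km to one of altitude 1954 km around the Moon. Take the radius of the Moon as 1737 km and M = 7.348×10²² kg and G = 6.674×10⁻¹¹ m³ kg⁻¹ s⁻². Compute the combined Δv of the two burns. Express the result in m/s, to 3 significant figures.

μ = GM = 6.674×10⁻¹¹ × 7.348×10²² = 4.904×10¹² m³/s².
r₁ = 1737 + 38.66 = 1775.7 km = 1.7757×10⁶ m.
r₂ = 1737 + 1954 = 3691.0 km = 3.6910×10⁶ m.
Transfer ellipse a_t = (r₁ + r₂)/2 = 2.733×10⁶ m.
At r₁: circular v_c1 = √(μ/r₁) = 1662 m/s; transfer-perilune v_p = √[μ(2/r₁ − 1/a_t)] = 1931 m/s.
Δv₁ = v_p − v_c1 = 269.3 m/s.
At r₂: circular v_c2 = √(μ/r₂) = 1153 m/s; transfer-apolune v_a = √[μ(2/r₂ − 1/a_t)] = 929.1 m/s.
Δv₂ = v_c2 − v_a = 223.6 m/s.
Total Δv = Δv₁ + Δv₂ = 492.9 m/s.

Δv_total ≈ 493 m/s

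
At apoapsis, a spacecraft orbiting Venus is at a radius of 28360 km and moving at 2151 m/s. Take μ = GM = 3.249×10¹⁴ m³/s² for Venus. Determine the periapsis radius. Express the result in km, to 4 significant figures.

periapsis radius ≈ 7176 km

r_a = 2.836×10⁷ m.
Specific energy ε = v²/2 − μ/r = -9.143×10⁶ J/kg, so a = −μ/(2ε) = 1.777×10⁷ m.
The apsides satisfy r_p + r_a = 2a, so the periapsis radius is 2a − r_a = 7.176×10⁶ m = 7175.9 km.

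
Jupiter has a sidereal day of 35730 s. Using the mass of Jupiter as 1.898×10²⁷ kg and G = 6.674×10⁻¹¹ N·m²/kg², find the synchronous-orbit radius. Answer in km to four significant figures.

μ = GM = 6.674×10⁻¹¹ × 1.898×10²⁷ = 1.267×10¹⁷ m³/s².
A synchronous orbit has period T, so by Kepler's third law a = (μT²/4π²)^(1/3).
μT²/4π² = 1.267×10¹⁷ × (3.573×10⁴)² / 39.48 = 4.096×10²⁴ m³.
a = 1.600×10⁸ m = 1.6000×10⁵ km.

r_sync ≈ 1.600×10⁵ km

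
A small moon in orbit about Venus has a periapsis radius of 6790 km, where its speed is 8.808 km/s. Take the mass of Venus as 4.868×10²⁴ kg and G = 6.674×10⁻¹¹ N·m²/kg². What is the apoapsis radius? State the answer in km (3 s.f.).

μ = GM = 6.674×10⁻¹¹ × 4.868×10²⁴ = 3.249×10¹⁴ m³/s².
r_p = 6.790×10⁶ m.
Specific energy ε = v²/2 − μ/r = -9.058×10⁶ J/kg, so a = −μ/(2ε) = 1.793×10⁷ m.
The apsides satisfy r_p + r_a = 2a, so the apoapsis radius is 2a − r_p = 2.908×10⁷ m = 29078 km.

apoapsis radius ≈ 29100 km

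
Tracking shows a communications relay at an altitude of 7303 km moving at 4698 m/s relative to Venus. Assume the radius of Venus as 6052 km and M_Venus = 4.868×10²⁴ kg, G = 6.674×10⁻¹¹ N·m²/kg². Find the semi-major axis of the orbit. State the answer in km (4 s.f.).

a ≈ 12220 km

μ = GM = 6.674×10⁻¹¹ × 4.868×10²⁴ = 3.249×10¹⁴ m³/s².
r = 6052 + 7303 = 13355 km = 1.336×10⁷ m.
Vis-viva rearranged: 1/a = 2/r − v²/μ = 1.498×10⁻⁷ − 6.793×10⁻⁸ = 8.182×10⁻⁸ m⁻¹.
a = 1.222×10⁷ m = 12222 km.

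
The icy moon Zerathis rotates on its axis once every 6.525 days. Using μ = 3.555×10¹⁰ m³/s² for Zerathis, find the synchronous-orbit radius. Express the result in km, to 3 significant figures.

r_sync ≈ 6590 km

T = 6.525 days = 5.638×10⁵ s.
A synchronous orbit has period T, so by Kepler's third law a = (μT²/4π²)^(1/3).
μT²/4π² = 3.555×10¹⁰ × (5.638×10⁵)² / 39.48 = 2.862×10²⁰ m³.
a = 6.590×10⁶ m = 6590.1 km.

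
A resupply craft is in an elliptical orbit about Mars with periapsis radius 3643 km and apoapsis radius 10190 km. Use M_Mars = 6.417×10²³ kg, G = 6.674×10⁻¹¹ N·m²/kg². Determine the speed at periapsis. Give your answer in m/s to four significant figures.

μ = GM = 6.674×10⁻¹¹ × 6.417×10²³ = 4.283×10¹³ m³/s².
Semi-major axis a = (r_p + r_a)/2 = 6916.5 km = 6.916×10⁶ m.
Vis-viva: v² = μ(2/r − 1/a) = 4.283×10¹³ × (5.490×10⁻⁷ − 1.446×10⁻⁷) = 1.732×10⁷ m²/s².
v = 4162 m/s.

v ≈ 4162 m/s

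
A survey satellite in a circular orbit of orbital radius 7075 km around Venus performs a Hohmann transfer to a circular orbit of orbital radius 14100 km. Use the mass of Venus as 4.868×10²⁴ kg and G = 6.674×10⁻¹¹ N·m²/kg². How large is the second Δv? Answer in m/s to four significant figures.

Δv ≈ 876.2 m/s

μ = GM = 6.674×10⁻¹¹ × 4.868×10²⁴ = 3.249×10¹⁴ m³/s².
r₁ = 7075 km = 7.075×10⁶ m.
r₂ = 14100 km = 1.410×10⁷ m.
Transfer ellipse a_t = (r₁ + r₂)/2 = 1.059×10⁷ m.
At r₁: circular v_c1 = √(μ/r₁) = 6776 m/s; transfer-periapsis v_p = √[μ(2/r₁ − 1/a_t)] = 7820 m/s.
At r₂: circular v_c2 = √(μ/r₂) = 4800 m/s; transfer-apoapsis v_a = √[μ(2/r₂ − 1/a_t)] = 3924 m/s.
Δv₂ = v_c2 − v_a = 876.2 m/s.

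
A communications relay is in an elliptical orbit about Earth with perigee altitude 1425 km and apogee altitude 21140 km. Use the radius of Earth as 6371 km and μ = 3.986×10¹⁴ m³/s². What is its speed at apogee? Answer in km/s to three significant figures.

v ≈ 2.53 km/s

r_p = 6371 + 1425 = 7796.0 km = 7.7960×10⁶ m.
r_a = 6371 + 21140 = 27511 km = 2.7511×10⁷ m.
Semi-major axis a = (r_p + r_a)/2 = 17654 km = 1.765×10⁷ m.
Vis-viva: v² = μ(2/r − 1/a) = 3.986×10¹⁴ × (7.270×10⁻⁸ − 5.665×10⁻⁸) = 6.398×10⁶ m²/s².
v = 2530 m/s = 2.530 km/s.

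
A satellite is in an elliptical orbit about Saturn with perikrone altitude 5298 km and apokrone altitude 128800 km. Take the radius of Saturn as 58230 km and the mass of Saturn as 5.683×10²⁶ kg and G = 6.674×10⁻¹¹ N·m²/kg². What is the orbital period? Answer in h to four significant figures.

T ≈ 12.57 h

μ = GM = 6.674×10⁻¹¹ × 5.683×10²⁶ = 3.793×10¹⁶ m³/s².
r_p = 58230 + 5298 = 63528 km = 6.3528×10⁷ m.
r_a = 58230 + 128800 = 187030 km = 1.8703×10⁸ m.
Semi-major axis a = (r_p + r_a)/2 = (63528 + 1.8703×10⁵)/2 = 1.2528×10⁵ km = 1.253×10⁸ m.
By Kepler's third law T = 2π√(a³/μ) = 2π × 7.200×10³ = 4.524×10⁴ s.
= 12.57 h.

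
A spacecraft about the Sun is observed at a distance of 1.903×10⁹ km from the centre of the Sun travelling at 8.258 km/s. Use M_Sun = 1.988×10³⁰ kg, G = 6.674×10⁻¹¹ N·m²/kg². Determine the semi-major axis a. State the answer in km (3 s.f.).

μ = GM = 6.674×10⁻¹¹ × 1.988×10³⁰ = 1.327×10²⁰ m³/s².
r = 1.903×10¹² m.
Specific orbital energy ε = v²/2 − μ/r = (8258)²/2 − 1.327×10²⁰/1.903×10¹² = -3.562×10⁷ J/kg.
Since ε = −μ/(2a), a = −μ/(2ε) = 1.862×10¹² m = 1.8622×10⁹ km.

a ≈ 1.86×10⁹ km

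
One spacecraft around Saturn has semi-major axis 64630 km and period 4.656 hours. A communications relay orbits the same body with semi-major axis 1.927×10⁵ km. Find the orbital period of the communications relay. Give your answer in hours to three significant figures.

T₂ ≈ 24.0 hours

Kepler's third law: T² ∝ a³, so T₂ = T₁ (a₂/a₁)^(3/2).
a₂/a₁ = 2.982, (a₂/a₁)^(3/2) = 5.148.
T₂ = 4.656 × 5.148 = 23.97 hours.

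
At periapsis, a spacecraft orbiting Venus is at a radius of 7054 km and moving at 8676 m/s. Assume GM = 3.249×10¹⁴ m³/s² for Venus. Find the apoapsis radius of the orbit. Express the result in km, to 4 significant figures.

apoapsis radius ≈ 31520 km

r_p = 7.054×10⁶ m.
Specific energy ε = v²/2 − μ/r = -8.422×10⁶ J/kg, so a = −μ/(2ε) = 1.929×10⁷ m.
The apsides satisfy r_p + r_a = 2a, so the apoapsis radius is 2a − r_p = 3.152×10⁷ m = 31521 km.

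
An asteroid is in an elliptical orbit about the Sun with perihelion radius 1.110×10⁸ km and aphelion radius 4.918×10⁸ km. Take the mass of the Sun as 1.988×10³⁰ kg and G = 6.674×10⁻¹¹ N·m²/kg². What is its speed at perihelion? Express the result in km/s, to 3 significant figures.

v ≈ 44.2 km/s

μ = GM = 6.674×10⁻¹¹ × 1.988×10³⁰ = 1.327×10²⁰ m³/s².
Semi-major axis a = (r_p + r_a)/2 = 3.0140×10⁸ km = 3.014×10¹¹ m.
Vis-viva: v² = μ(2/r − 1/a) = 1.327×10²⁰ × (1.802×10⁻¹¹ − 3.318×10⁻¹²) = 1.950×10⁹ m²/s².
v = 44160 m/s = 44.16 km/s.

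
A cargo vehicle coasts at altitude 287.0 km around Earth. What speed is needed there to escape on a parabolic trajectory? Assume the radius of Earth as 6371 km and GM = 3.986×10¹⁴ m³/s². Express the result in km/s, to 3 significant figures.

v_esc ≈ 10.9 km/s

r = 6371 + 287.0 = 6658.0 km = 6.6580×10⁶ m.
Escape speed v_esc = √(2μ/r) = √(2 × 3.986×10¹⁴ / 6.658×10⁶) = √(1.197×10⁸) = 10940 m/s.
= 10.94 km/s.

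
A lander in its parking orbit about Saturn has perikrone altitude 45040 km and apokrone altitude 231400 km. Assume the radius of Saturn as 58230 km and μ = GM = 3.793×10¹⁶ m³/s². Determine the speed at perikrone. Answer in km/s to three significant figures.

v ≈ 23.3 km/s

r_p = 58230 + 45040 = 103270 km = 1.0327×10⁸ m.
r_a = 58230 + 231400 = 289630 km = 2.8963×10⁸ m.
Semi-major axis a = (r_p + r_a)/2 = 1.9645×10⁵ km = 1.964×10⁸ m.
Vis-viva: v² = μ(2/r − 1/a) = 3.793×10¹⁶ × (1.937×10⁻⁸ − 5.090×10⁻⁹) = 5.415×10⁸ m²/s².
v = 23270 m/s = 23.27 km/s.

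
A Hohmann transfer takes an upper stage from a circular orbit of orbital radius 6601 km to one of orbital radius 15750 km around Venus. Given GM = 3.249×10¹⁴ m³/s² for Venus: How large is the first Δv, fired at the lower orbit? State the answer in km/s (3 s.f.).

r₁ = 6601 km = 6.601×10⁶ m.
r₂ = 15750 km = 1.575×10⁷ m.
Transfer ellipse a_t = (r₁ + r₂)/2 = 1.118×10⁷ m.
At r₁: circular v_c1 = √(μ/r₁) = 7016 m/s; transfer-periapsis v_p = √[μ(2/r₁ − 1/a_t)] = 8329 m/s.
Δv₁ = v_p − v_c1 = 1313 m/s.
= 1.313 km/s.

Δv ≈ 1.31 km/s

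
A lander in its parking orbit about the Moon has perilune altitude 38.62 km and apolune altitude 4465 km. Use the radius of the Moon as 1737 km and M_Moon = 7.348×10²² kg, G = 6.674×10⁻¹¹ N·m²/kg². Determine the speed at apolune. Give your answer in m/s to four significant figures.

v ≈ 593.3 m/s

μ = GM = 6.674×10⁻¹¹ × 7.348×10²² = 4.904×10¹² m³/s².
r_p = 1737 + 38.62 = 1775.6 km = 1.7756×10⁶ m.
r_a = 1737 + 4465 = 6202.0 km = 6.2020×10⁶ m.
Semi-major axis a = (r_p + r_a)/2 = 3988.8 km = 3.989×10⁶ m.
Vis-viva: v² = μ(2/r − 1/a) = 4.904×10¹² × (3.225×10⁻⁷ − 2.507×10⁻⁷) = 3.520×10⁵ m²/s².
v = 593.3 m/s.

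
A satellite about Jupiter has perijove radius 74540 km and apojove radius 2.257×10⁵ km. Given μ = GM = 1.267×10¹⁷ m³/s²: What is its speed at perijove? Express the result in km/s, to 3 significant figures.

Semi-major axis a = (r_p + r_a)/2 = 1.5012×10⁵ km = 1.501×10⁸ m.
Vis-viva: v² = μ(2/r − 1/a) = 1.267×10¹⁷ × (2.683×10⁻⁸ − 6.661×10⁻⁹) = 2.556×10⁹ m²/s².
v = 50550 m/s = 50.55 km/s.

v ≈ 50.6 km/s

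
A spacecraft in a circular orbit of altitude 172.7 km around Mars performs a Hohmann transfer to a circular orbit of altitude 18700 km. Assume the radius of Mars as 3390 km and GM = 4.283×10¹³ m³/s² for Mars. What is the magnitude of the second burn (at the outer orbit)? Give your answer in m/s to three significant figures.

r₁ = 3390 + 172.7 = 3562.7 km = 3.5627×10⁶ m.
r₂ = 3390 + 18700 = 22090 km = 2.2090×10⁷ m.
Transfer ellipse a_t = (r₁ + r₂)/2 = 1.283×10⁷ m.
At r₁: circular v_c1 = √(μ/r₁) = 3467 m/s; transfer-periapsis v_p = √[μ(2/r₁ − 1/a_t)] = 4550 m/s.
At r₂: circular v_c2 = √(μ/r₂) = 1392 m/s; transfer-apoapsis v_a = √[μ(2/r₂ − 1/a_t)] = 733.9 m/s.
Δv₂ = v_c2 − v_a = 658.6 m/s.

Δv ≈ 659 m/s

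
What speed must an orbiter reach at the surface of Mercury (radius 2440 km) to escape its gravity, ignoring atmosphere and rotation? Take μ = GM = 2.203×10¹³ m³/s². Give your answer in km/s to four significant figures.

r = R = 2.440×10⁶ m.
Escape speed v_esc = √(2μ/r) = √(2 × 2.203×10¹³ / 2.440×10⁶) = √(1.806×10⁷) = 4249 m/s.
= 4.249 km/s.

v_esc ≈ 4.249 km/s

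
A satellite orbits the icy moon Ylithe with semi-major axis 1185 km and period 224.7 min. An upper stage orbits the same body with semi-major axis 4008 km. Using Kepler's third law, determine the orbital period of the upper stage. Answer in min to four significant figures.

T₂ ≈ 1398 min

Kepler's third law: T² ∝ a³, so T₂ = T₁ (a₂/a₁)^(3/2).
a₂/a₁ = 3.382, (a₂/a₁)^(3/2) = 6.220.
T₂ = 224.7 × 6.220 = 1398 min.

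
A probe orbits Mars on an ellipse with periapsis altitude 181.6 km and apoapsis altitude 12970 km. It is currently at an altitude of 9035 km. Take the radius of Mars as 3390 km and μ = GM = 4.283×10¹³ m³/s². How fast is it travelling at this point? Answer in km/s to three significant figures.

r_p = 3390 + 181.6 = 3571.6 km = 3.5716×10⁶ m.
r_a = 3390 + 12970 = 16360 km = 1.6360×10⁷ m.
r = 3390 + 9035 = 12425 km = 1.242×10⁷ m.
Semi-major axis a = (r_p + r_a)/2 = 9965.8 km = 9.966×10⁶ m.
Vis-viva: v² = μ(2/r − 1/a) = 4.283×10¹³ × (1.610×10⁻⁷ − 1.003×10⁻⁷) = 2.596×10⁶ m²/s².
v = 1611 m/s = 1.611 km/s.

v ≈ 1.61 km/s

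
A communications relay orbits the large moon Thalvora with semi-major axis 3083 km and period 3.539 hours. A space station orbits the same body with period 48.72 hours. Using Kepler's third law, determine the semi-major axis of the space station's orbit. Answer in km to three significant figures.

a₂ ≈ 17700 km

Kepler's third law: a³ ∝ T², so a₂ = a₁ (T₂/T₁)^(2/3).
T₂/T₁ = 13.77, (T₂/T₁)^(2/3) = 5.744.
a₂ = 3083 × 5.744 = 17710 km.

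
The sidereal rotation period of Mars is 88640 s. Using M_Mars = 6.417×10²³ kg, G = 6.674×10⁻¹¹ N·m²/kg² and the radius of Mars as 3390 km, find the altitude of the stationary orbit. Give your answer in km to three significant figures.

μ = GM = 6.674×10⁻¹¹ × 6.417×10²³ = 4.283×10¹³ m³/s².
A synchronous orbit has period T, so by Kepler's third law a = (μT²/4π²)^(1/3).
μT²/4π² = 4.283×10¹³ × (8.864×10⁴)² / 39.48 = 8.524×10²¹ m³.
a = 2.043×10⁷ m = 20427 km.
Altitude h = a − R = 20427 − 3390 = 17037 km.

h_sync ≈ 17000 km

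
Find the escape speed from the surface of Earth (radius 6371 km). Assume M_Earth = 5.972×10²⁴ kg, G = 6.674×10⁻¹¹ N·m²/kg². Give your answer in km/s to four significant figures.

v_esc ≈ 11.19 km/s

μ = GM = 6.674×10⁻¹¹ × 5.972×10²⁴ = 3.986×10¹⁴ m³/s².
r = R = 6.371×10⁶ m.
Escape speed v_esc = √(2μ/r) = √(2 × 3.986×10¹⁴ / 6.371×10⁶) = √(1.251×10⁸) = 11190 m/s.
= 11.19 km/s.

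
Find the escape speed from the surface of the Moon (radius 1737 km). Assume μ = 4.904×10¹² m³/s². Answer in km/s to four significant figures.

r = R = 1.737×10⁶ m.
Escape speed v_esc = √(2μ/r) = √(2 × 4.904×10¹² / 1.737×10⁶) = √(5.647×10⁶) = 2376 m/s.
= 2.376 km/s.

v_esc ≈ 2.376 km/s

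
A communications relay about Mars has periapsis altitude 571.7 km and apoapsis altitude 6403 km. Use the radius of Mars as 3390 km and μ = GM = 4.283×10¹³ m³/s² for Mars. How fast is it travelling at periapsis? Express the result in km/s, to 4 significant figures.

v ≈ 3.924 km/s

r_p = 3390 + 571.7 = 3961.7 km = 3.9617×10⁶ m.
r_a = 3390 + 6403 = 9793.0 km = 9.7930×10⁶ m.
Semi-major axis a = (r_p + r_a)/2 = 6877.4 km = 6.877×10⁶ m.
Vis-viva: v² = μ(2/r − 1/a) = 4.283×10¹³ × (5.048×10⁻⁷ − 1.454×10⁻⁷) = 1.539×10⁷ m²/s².
v = 3924 m/s = 3.924 km/s.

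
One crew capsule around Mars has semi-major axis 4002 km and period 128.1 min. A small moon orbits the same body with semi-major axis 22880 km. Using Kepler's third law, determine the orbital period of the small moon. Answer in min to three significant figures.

Kepler's third law: T² ∝ a³, so T₂ = T₁ (a₂/a₁)^(3/2).
a₂/a₁ = 5.717, (a₂/a₁)^(3/2) = 13.67.
T₂ = 128.1 × 13.67 = 1751 min.

T₂ ≈ 1750 min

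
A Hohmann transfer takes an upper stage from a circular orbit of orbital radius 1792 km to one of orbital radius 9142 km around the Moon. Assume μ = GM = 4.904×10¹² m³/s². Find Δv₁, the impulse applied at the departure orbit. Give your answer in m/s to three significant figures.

Δv ≈ 485 m/s

r₁ = 1792 km = 1.792×10⁶ m.
r₂ = 9142 km = 9.142×10⁶ m.
Transfer ellipse a_t = (r₁ + r₂)/2 = 5.467×10⁶ m.
At r₁: circular v_c1 = √(μ/r₁) = 1654 m/s; transfer-perilune v_p = √[μ(2/r₁ − 1/a_t)] = 2139 m/s.
Δv₁ = v_p − v_c1 = 484.9 m/s.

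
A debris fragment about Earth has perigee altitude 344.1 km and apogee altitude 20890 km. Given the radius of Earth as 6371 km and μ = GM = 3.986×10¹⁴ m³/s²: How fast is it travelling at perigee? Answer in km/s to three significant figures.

v ≈ 9.76 km/s

r_p = 6371 + 344.1 = 6715.1 km = 6.7151×10⁶ m.
r_a = 6371 + 20890 = 27261 km = 2.7261×10⁷ m.
Semi-major axis a = (r_p + r_a)/2 = 16988 km = 1.699×10⁷ m.
Vis-viva: v² = μ(2/r − 1/a) = 3.986×10¹⁴ × (2.978×10⁻⁷ − 5.886×10⁻⁸) = 9.525×10⁷ m²/s².
v = 9760 m/s = 9.760 km/s.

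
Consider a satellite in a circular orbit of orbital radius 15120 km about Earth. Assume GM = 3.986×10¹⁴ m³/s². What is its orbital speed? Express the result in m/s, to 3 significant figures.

v ≈ 5130 m/s

r = 15120 km = 1.512×10⁷ m.
For a circular orbit v = √(μ/r) = √(3.986×10¹⁴ / 1.512×10⁷) = √(2.636×10⁷) = 5134 m/s.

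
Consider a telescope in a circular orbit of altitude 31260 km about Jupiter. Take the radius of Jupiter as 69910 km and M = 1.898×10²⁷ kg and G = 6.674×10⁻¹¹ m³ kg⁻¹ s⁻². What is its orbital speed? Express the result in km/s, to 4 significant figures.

μ = GM = 6.674×10⁻¹¹ × 1.898×10²⁷ = 1.267×10¹⁷ m³/s².
r = 69910 + 31260 = 101170 km = 1.0117×10⁸ m.
For a circular orbit v = √(μ/r) = √(1.267×10¹⁷ / 1.012×10⁸) = √(1.252×10⁹) = 35380 m/s.
That is 35.38 km/s.

v ≈ 35.38 km/s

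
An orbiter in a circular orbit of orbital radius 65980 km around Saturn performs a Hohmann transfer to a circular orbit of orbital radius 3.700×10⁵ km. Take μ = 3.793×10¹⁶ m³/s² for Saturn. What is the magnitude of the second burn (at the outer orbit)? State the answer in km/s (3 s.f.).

Δv ≈ 4.55 km/s

r₁ = 65980 km = 6.598×10⁷ m.
r₂ = 3.700×10⁵ km = 3.700×10⁸ m.
Transfer ellipse a_t = (r₁ + r₂)/2 = 2.180×10⁸ m.
At r₁: circular v_c1 = √(μ/r₁) = 23980 m/s; transfer-perikrone v_p = √[μ(2/r₁ − 1/a_t)] = 31240 m/s.
At r₂: circular v_c2 = √(μ/r₂) = 10120 m/s; transfer-apokrone v_a = √[μ(2/r₂ − 1/a_t)] = 5570 m/s.
Δv₂ = v_c2 − v_a = 4555 m/s.
= 4.555 km/s.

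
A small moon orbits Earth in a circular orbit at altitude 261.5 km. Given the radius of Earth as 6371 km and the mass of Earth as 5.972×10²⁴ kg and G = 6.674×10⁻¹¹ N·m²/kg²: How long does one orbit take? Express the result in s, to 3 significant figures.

T ≈ 5380 s

μ = GM = 6.674×10⁻¹¹ × 5.972×10²⁴ = 3.986×10¹⁴ m³/s².
r = 6371 + 261.5 = 6632.5 km = 6.6325×10⁶ m.
Kepler's third law: T = 2π√(r³/μ) = 2π√((6.632×10⁶)³ / 3.986×10¹⁴).
r³/μ = 7.320×10⁵ s², so T = 2π × 8.556×10² = 5.376×10³ s.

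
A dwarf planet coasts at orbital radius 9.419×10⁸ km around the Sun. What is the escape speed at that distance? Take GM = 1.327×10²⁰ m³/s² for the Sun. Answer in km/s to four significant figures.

r = 9.419×10⁸ km = 9.419×10¹¹ m.
Escape speed v_esc = √(2μ/r) = √(2 × 1.327×10²⁰ / 9.419×10¹¹) = √(2.818×10⁸) = 16790 m/s.
= 16.79 km/s.

v_esc ≈ 16.79 km/s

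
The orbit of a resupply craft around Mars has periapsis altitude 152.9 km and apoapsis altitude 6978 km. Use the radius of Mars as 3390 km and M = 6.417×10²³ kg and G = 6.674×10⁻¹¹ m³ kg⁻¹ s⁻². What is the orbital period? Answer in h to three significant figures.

T ≈ 4.89 h

μ = GM = 6.674×10⁻¹¹ × 6.417×10²³ = 4.283×10¹³ m³/s².
r_p = 3390 + 152.9 = 3542.9 km = 3.5429×10⁶ m.
r_a = 3390 + 6978 = 10368 km = 1.0368×10⁷ m.
Semi-major axis a = (r_p + r_a)/2 = (3542.9 + 10368)/2 = 6955.4 km = 6.955×10⁶ m.
By Kepler's third law T = 2π√(a³/μ) = 2π × 2.803×10³ = 1.761×10⁴ s.
= 4.892 h.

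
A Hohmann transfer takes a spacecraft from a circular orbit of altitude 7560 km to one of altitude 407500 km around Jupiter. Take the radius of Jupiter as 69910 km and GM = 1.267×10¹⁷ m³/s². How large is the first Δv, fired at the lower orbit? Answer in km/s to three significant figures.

Δv ≈ 12.6 km/s

r₁ = 69910 + 7560 = 77470 km = 7.7470×10⁷ m.
r₂ = 69910 + 407500 = 477410 km = 4.7741×10⁸ m.
Transfer ellipse a_t = (r₁ + r₂)/2 = 2.774×10⁸ m.
At r₁: circular v_c1 = √(μ/r₁) = 40440 m/s; transfer-perijove v_p = √[μ(2/r₁ − 1/a_t)] = 53050 m/s.
Δv₁ = v_p − v_c1 = 12610 m/s.
= 12.61 km/s.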